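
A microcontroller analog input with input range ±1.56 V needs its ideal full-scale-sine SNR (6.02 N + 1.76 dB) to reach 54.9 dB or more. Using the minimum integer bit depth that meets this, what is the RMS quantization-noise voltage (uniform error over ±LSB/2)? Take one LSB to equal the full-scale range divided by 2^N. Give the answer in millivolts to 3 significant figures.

1.76 mV

Span: 1.56 V − (-1.56 V) = 3.12 V.
Required N = ⌈(54.9 − 1.76)/6.02⌉ = ⌈8.827⌉ = 9.
Step size = 3.12/512 V = 6.0938 mV.
V_rms = LSB/√12 = 1.76 mV.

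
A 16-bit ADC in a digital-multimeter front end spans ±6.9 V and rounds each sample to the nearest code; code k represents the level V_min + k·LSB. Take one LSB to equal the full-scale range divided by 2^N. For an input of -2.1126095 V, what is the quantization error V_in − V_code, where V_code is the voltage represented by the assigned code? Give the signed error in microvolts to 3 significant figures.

Full-scale range = 6.9 V − (-6.9 V) = 13.8 V. LSB = 13.8 V / 2^16 ≈ 210.6 µV.
(-2.1126095 − (-6.9)) / LSB = 4.7873905 × 65536/13.8 = 22735.2481. Nearest integer: k = 22735.
Reconstructed level: -6.9 + 22735 × 13.8/65536 V = -2.1126617432 V.
e = -2.1126095 − (-2.1126617432) = +52.2 µV.

+52.2 µV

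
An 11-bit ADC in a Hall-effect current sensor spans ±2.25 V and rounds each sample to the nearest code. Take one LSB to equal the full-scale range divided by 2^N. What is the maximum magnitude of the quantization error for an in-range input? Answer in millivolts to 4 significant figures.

1.099 mV

Range = 2.25 − (-2.25) = 4.5 V.
One LSB is 4.5 V / 2048 = 2.19727 mV.
|e|_max = LSB/2 = 1.099 mV.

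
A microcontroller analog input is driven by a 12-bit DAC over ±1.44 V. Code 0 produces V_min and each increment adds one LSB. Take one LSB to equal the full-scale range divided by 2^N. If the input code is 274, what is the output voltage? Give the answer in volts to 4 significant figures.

Full-scale range = 1.44 V − (-1.44 V) = 2.88 V. LSB = 2.88 V / 2^12.
V_out = V_min + code × LSB = -1.44 V + 274 × 2.88 V / 4096
      = -1.44 + 0.192656 = -1.24734 V.

-1.247 V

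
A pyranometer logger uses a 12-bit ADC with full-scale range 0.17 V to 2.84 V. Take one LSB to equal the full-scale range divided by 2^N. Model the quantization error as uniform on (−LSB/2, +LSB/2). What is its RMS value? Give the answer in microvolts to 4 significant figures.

The full-scale span is 2.84 − (0.17) = 2.67 V.
Step size = 2.67/4096 V = 0.651855 mV.
V_rms = LSB/√12 = 0.651855 mV / √12 = 188.2 µV.

188.2 µV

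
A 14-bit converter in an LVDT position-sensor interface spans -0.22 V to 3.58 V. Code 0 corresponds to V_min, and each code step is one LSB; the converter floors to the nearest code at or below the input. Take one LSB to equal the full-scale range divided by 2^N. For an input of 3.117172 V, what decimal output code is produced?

14388

Range = 3.58 − (-0.22) = 3.8 V. LSB = 3.8 V / 2^14 ≈ 231.9 µV.
(V_in − V_min) × 2^14/range = (3.117172 − (-0.22)) × 16384/3.8 = 14388.481.
Floor → code = 14388.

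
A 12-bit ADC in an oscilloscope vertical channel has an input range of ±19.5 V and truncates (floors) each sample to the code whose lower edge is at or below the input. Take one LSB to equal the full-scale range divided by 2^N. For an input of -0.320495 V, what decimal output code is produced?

2014

Full-scale range = 19.5 V − (-19.5 V) = 39 V. LSB = 39 V / 2^12 ≈ 9.521 mV.
code = ⌊(V_in − V_min)/LSB⌋ = ⌊(V_in − V_min) × 2^12 / range⌋
     = ⌊(-0.320495 − (-19.5)) × 4096 / 39⌋ = ⌊19.179505 × 4096/39⌋
     = ⌊2014.340⌋ = 2014.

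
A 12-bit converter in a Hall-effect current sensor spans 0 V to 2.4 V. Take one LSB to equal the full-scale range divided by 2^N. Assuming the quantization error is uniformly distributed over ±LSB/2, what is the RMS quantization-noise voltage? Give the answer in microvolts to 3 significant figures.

169 µV

Span = 2.4 V.
LSB = 2.4 V / 2^12 = 0.58594 mV.
RMS of a uniform error over width LSB is LSB/√12 = 169 µV.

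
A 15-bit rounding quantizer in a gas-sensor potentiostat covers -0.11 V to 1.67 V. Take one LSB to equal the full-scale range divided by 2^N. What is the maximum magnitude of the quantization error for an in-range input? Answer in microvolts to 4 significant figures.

Range = 1.67 − (-0.11) = 1.78 V.
LSB = 1.78 V ÷ 2^15 = 1.78/32768 V = 54.3213 µV.
|e|_max = LSB/2 = 27.16 µV.

27.16 µV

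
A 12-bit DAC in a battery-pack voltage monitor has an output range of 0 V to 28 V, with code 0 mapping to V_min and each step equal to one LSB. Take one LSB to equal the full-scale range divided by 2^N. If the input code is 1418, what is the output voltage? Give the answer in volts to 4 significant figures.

9.693 V

Span = 28 V. LSB = 28 V / 2^12.
Output = V_min + (1418/4096) × range = 0 + 0.346191 × 28 V
      = 0 + 9.69336 = 9.69336 V.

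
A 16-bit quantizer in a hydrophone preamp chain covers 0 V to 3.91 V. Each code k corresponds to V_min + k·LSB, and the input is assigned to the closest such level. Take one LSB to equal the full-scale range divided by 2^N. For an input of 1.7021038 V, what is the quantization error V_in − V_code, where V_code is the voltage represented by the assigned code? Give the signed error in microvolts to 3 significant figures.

+10.4 µV

Full-scale range = 3.91 V. LSB = 3.91 V / 2^16 ≈ 59.66 µV.
(V_in − V_min)/LSB = (1.7021038 − (0)) × 65536/3.91 = 28529.1751 → nearest code k = 28529.
V_code = V_min + k × range/2^16 = 0 + 28529 × 3.91/65536 = 1.7020933533 V.
Error = V_in − V_code = 1.7021038 − (1.7020933533) = +10.4 µV.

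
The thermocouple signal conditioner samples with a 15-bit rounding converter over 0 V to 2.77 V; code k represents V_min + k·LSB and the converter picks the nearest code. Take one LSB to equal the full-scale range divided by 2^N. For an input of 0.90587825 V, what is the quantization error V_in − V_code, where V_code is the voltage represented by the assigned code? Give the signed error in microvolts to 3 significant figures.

Range is 2.77 V. LSB = 2.77 V / 2^15 ≈ 84.53 µV.
Position in LSBs: (0.90587825 − (0)) × 32768/2.77 = 10716.1800; rounding gives k = 10716.
V_code = 0 + (10716/32768) × 2.77 = 0.90586303711 V.
V_in − V_code = 0.90587825 − (0.90586303711) = +15.2 µV.

+15.2 µV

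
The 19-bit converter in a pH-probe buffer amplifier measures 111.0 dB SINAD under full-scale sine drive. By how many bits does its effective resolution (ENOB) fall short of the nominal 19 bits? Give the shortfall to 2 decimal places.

N_eff = (111.0 − 1.76)/6.02 = 18.1462 bits.
Shortfall = 19 − 18.1462 = 0.8538 bits.

0.85 bits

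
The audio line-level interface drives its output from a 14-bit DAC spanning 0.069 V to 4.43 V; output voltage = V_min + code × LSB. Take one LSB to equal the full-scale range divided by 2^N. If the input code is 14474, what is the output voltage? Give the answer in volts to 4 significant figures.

Full-scale range = 4.43 V − (0.069 V) = 4.361 V. LSB = 4.361 V / 2^14.
Output = V_min + (14474/16384) × range = 0.069 + 0.883423 × 4.361 V
      = 0.069 V + 3.85261 V = 3.92161 V.

3.922 V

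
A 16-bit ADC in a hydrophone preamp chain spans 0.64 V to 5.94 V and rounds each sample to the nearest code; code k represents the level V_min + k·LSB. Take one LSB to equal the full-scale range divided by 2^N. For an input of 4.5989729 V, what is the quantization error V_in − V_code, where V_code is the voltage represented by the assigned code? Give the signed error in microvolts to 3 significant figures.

−14.5 µV

Range = 5.94 − (0.64) = 5.3 V. LSB = 5.3 V / 2^16 ≈ 80.87 µV.
(4.5989729 − (0.64)) / LSB = 3.9589729 × 65536/5.3 = 48953.8204. Nearest integer: k = 48954.
Reconstructed level: 0.64 + 48954 × 5.3/65536 V = 4.5989874268 V.
Error = V_in − V_code = 4.5989729 − (4.5989874268) = −14.5 µV.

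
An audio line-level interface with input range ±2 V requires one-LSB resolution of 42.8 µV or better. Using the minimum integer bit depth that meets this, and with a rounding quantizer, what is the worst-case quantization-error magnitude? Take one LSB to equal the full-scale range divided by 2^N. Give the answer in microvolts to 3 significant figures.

Span: 2 V − (-2 V) = 4 V.
Need 2^N ≥ 4 V / 42.8 µV = 93460 → N_min = 17.
Step size = 4/131072 V = 30.518 µV.
|e|_max = LSB/2 = 15.3 µV.

15.3 µV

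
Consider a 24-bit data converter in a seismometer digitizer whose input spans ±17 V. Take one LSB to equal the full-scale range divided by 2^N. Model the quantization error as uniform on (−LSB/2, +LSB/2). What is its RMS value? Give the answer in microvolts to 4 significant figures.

0.5850 µV

Range = 17 − (-17) = 34 V.
LSB = 34 V / 2^24 = 2.02656 µV.
V_rms = LSB/√12 = 2.02656 µV / √12 = 0.5850 µV.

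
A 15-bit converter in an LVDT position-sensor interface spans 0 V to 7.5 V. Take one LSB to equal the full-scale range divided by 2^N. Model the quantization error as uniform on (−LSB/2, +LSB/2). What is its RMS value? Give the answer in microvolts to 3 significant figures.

66.1 µV

Span = 7.5 V.
LSB = 7.5 V ÷ 2^15 = 7.5/32768 V = 228.88 µV.
V_rms = LSB/√12 = 228.88 µV / √12 = 66.1 µV.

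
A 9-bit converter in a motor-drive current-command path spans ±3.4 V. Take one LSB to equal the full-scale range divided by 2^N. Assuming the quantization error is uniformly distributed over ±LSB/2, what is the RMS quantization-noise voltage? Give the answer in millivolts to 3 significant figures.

3.83 mV

Range = 3.4 − (-3.4) = 6.8 V.
Step size = 6.8/512 V = 13.281 mV.
σ_q = LSB/√12 = 13.281 mV/3.4641 = 3.83 mV.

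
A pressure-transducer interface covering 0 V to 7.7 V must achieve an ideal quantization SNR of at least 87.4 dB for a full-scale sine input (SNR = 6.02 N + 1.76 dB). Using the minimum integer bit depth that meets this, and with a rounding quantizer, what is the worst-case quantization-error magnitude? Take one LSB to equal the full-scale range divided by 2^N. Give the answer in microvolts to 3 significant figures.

117 µV

Span = 7.7 V.
Solving 6.02 N ≥ 87.4 − 1.76: N ≥ 14.226. Round up → N = 15.
Step size = 7.7/32768 V = 234.99 µV.
|e|_max = LSB/2 = 117 µV.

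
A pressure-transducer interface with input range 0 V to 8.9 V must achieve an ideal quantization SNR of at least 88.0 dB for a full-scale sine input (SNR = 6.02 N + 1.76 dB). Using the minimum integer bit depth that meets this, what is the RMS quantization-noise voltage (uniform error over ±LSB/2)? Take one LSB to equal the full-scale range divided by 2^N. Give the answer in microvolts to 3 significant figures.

78.4 µV

Span = 8.9 V.
N ≥ (88.0 − 1.76)/6.02 = 14.326 → N_min = 15.
One LSB is 8.9 V / 32768 = 271.61 µV.
RMS noise = LSB/√12 = 78.4 µV.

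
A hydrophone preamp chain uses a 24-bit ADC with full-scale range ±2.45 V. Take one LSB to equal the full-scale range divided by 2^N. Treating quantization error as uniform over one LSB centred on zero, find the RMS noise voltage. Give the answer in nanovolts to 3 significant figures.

84.3 nV

The full-scale span is 2.45 − (-2.45) = 4.9 V.
Step size = 4.9/16777216 V = 292.06 nV.
For a uniform distribution on [−LSB/2, +LSB/2], V_rms = LSB/√12 = 292.06 nV/3.4641 = 84.3 nV.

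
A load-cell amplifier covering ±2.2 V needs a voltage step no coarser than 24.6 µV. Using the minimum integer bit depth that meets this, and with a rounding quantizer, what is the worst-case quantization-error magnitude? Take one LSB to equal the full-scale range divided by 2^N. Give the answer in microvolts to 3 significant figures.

8.39 µV

Full-scale range = 2.2 V − (-2.2 V) = 4.4 V.
Levels needed ≥ 4.4/24.6 µV = 178900. 2^18 = 262144 suffices, so N_min = 18.
LSB = 4.4 V / 2^18 = 16.785 µV.
Half an LSB is 8.39 µV.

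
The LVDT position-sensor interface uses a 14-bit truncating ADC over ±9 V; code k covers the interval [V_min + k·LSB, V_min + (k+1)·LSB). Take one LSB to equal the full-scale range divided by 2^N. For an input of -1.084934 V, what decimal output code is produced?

7204

Range = 9 − (-9) = 18 V. LSB = 18 V / 2^14 ≈ 1.099 mV.
(V_in − V_min) × 2^14/range = (-1.084934 − (-9)) × 16384/18 = 7204.469.
Floor → code = 7204.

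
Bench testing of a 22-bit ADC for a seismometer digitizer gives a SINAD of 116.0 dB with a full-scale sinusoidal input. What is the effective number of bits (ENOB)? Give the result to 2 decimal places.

(116.0 − 1.76) / 6.02 = 114.24/6.02 = 18.9767 effective bits.

18.98 bits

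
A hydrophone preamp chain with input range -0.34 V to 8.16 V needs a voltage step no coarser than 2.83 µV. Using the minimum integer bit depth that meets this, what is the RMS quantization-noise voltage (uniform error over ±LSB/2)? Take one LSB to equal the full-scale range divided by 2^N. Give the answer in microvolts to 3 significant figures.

Full-scale range = 8.16 V − (-0.34 V) = 8.5 V.
8.5 V / 2.83 µV = 3.004e6. Since 2^21 = 2097152 and 2^22 = 4194304, N = 22.
Step size = 8.5/4194304 V = 2.0266 µV.
V_rms = LSB/√12 = 0.585 µV.

0.585 µV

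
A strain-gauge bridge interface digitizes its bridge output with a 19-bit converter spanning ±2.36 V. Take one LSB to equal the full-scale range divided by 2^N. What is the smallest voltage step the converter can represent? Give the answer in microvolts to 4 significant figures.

Full-scale range = 2.36 V − (-2.36 V) = 4.72 V.
2^19 = 524288 levels.
LSB = 4.72 V ÷ 2^19 = 4.72/524288 V = 9.003 µV.

9.003 µV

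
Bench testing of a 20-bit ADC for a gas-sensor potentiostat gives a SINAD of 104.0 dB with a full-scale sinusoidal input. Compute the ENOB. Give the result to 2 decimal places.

Inverting SNR = 6.02 N + 1.76: N_eff = (104.0 − 1.76)/6.02 = 16.9834.

16.98 bits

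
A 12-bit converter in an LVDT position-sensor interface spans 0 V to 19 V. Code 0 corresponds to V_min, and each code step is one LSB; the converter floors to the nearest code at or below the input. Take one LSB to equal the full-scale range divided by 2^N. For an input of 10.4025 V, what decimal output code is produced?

2242

Range is 19 V. LSB = 19 V / 2^12 ≈ 4.639 mV.
V_in − V_min = 10.4025 − (0) = 10.4025 V.
Divide by LSB: 10.4025 × 4096/19 = 2242.5600.
Truncating gives code 2242.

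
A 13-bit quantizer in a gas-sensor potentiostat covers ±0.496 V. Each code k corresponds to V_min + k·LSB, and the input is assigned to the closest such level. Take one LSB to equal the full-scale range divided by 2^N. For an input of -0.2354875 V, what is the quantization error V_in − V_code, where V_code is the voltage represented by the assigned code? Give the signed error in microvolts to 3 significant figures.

+39.8 µV

The full-scale span is 0.496 − (-0.496) = 0.992 V. LSB = 0.992 V / 2^13 ≈ 121.1 µV.
(V_in − V_min)/LSB = (-0.2354875 − (-0.496)) × 8192/0.992 = 2151.3290 → nearest code k = 2151.
V_code = -0.496 + (2151/8192) × 0.992 = -0.2355273438 V.
Error = V_in − V_code = -0.2354875 − (-0.2355273438) = +39.8 µV.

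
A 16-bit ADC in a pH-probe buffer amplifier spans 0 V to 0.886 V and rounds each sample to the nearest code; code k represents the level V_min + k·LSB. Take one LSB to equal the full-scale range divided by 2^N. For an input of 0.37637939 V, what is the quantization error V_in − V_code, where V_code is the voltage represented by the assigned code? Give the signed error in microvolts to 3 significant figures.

+2.44 µV

Full-scale range = 0.886 V. LSB = 0.886 V / 2^16 ≈ 13.52 µV.
(0.37637939 − (0)) / LSB = 0.37637939 × 65536/0.886 = 27840.1803. Nearest integer: k = 27840.
V_code = 0 + (27840/65536) × 0.886 = 0.37637695313 V.
Error = V_in − V_code = 0.37637939 − (0.37637695313) = +2.44 µV.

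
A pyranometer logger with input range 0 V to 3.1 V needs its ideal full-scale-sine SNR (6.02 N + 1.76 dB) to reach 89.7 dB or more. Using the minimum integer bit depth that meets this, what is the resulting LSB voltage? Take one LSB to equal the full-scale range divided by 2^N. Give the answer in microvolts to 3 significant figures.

Span = 3.1 V.
N ≥ (89.7 − 1.76)/6.02 = 14.608 → N_min = 15.
LSB = 3.1 V / 2^15 = 94.6 µV.

94.6 µV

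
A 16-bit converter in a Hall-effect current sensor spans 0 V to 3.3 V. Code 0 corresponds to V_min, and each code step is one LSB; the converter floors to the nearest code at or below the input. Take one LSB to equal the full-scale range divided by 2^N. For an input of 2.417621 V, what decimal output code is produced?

48012

Full-scale range = 3.3 V. LSB = 3.3 V / 2^16 ≈ 50.35 µV.
V_in − V_min = 2.417621 − (0) = 2.417621 V.
Divide by LSB: 2.417621 × 65536/3.3 = 48012.4878.
Truncating gives code 48012.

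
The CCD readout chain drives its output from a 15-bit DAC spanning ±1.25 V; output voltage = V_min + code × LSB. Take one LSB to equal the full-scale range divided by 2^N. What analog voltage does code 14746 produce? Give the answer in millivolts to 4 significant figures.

The full-scale span is 1.25 − (-1.25) = 2.5 V. LSB = 2.5 V / 2^15.
V_out = -1.25 + 14746 × (2.5/32768) V
      = -1.25 + 1.12503 = -0.124969 V.

-125.0 mV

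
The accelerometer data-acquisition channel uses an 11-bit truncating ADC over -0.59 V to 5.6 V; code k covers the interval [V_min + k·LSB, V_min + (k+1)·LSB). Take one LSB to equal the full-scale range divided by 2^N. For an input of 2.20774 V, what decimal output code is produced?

925

The full-scale span is 5.6 − (-0.59) = 6.19 V. LSB = 6.19 V / 2^11 ≈ 3.022 mV.
(V_in − V_min) × 2^11/range = (2.20774 − (-0.59)) × 2048/6.19 = 925.650.
Floor → code = 925.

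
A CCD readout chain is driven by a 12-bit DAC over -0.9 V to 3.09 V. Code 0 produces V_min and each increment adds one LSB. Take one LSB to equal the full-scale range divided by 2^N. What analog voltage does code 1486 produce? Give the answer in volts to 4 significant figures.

0.5475 V

Full-scale range = 3.09 V − (-0.9 V) = 3.99 V. LSB = 3.99 V / 2^12.
Output = V_min + (1486/4096) × range = -0.9 + 0.362793 × 3.99 V
      = -0.9 V + 1.44754 V = 0.547544 V.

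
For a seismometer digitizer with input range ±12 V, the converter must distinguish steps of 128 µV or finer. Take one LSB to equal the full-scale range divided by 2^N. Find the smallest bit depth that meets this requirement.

Range = 12 − (-12) = 24 V.
Need 2^N ≥ 24 V / 128 µV = 187500 → N_min = 18.

18 bits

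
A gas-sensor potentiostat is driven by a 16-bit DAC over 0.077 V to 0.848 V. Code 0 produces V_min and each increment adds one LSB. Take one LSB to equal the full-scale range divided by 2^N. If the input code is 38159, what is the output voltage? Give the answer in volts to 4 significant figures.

Full-scale range = 0.848 V − (0.077 V) = 0.771 V. LSB = 0.771 V / 2^16.
V_out = V_min + code × LSB = 0.077 V + 38159 × 0.771 V / 65536
      = 0.077 V + 0.448923 V = 0.525923 V.

0.5259 V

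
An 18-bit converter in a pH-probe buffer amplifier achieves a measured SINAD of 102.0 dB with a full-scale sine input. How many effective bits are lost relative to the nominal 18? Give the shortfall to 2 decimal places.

1.35 bits

Effective bits = (102.0 − 1.76)/6.02 = 16.6512.
Lost resolution: 18 − 16.6512 = 1.3488 bits.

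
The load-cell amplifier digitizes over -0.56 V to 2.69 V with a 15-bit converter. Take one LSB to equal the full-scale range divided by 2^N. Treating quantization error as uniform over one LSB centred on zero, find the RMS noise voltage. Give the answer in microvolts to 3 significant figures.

Span: 2.69 V − (-0.56 V) = 3.25 V.
One LSB is 3.25 V / 32768 = 99.182 µV.
V_rms = LSB/√12 = 99.182 µV / √12 = 28.6 µV.

28.6 µV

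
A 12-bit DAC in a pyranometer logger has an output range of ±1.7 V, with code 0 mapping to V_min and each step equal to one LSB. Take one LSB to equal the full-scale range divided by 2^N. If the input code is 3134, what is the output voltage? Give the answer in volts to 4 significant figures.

Span: 1.7 V − (-1.7 V) = 3.4 V. LSB = 3.4 V / 2^12.
V_out = V_min + code × LSB = -1.7 V + 3134 × 3.4 V / 4096
      = -1.7 + 2.60146 = 0.901465 V.

0.9015 V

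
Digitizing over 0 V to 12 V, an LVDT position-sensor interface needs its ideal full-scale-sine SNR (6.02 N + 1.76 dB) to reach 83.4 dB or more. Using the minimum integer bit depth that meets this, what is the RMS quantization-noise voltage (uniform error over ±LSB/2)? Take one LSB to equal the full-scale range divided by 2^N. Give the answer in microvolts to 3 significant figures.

V_FS = 12 V.
Solving 6.02 N ≥ 83.4 − 1.76: N ≥ 13.561. Round up → N = 14.
LSB = 12 V / 2^14 = 0.73242 mV.
RMS noise = LSB/√12 = 211 µV.

211 µV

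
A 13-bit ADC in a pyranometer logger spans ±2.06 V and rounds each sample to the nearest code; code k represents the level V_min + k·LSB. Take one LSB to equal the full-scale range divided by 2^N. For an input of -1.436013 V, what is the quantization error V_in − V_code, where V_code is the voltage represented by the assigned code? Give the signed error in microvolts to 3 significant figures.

−149 µV

Range = 2.06 − (-2.06) = 4.12 V. LSB = 4.12 V / 2^13 ≈ 0.5029 mV.
(V_in − V_min)/LSB = (-1.436013 − (-2.06)) × 8192/4.12 = 1240.7042 → nearest code k = 1241.
V_code = -2.06 + (1241/8192) × 4.12 = -1.435864258 V.
e = -1.436013 − (-1.435864258) = −149 µV.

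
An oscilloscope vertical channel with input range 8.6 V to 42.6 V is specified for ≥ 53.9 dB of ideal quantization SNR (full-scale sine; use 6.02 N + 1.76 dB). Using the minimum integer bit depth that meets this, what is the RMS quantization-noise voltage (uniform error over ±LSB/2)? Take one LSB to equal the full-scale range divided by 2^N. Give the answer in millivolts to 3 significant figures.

The full-scale span is 42.6 − (8.6) = 34 V.
6.02 N + 1.76 ≥ 53.9 gives N ≥ 8.661, so the minimum integer is 9.
LSB = 34 V / 2^9 = 66.406 mV.
RMS noise = LSB/√12 = 19.2 mV.

19.2 mV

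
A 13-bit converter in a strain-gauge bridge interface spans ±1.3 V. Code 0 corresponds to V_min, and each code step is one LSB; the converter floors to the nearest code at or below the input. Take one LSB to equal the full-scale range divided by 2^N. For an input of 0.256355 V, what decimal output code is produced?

4903

Span: 1.3 V − (-1.3 V) = 2.6 V. LSB = 2.6 V / 2^13 ≈ 317.4 µV.
V_in − V_min = 0.256355 − (-1.3) = 1.556355 V.
Divide by LSB: 1.556355 × 8192/2.6 = 4903.7154.
Truncating gives code 4903.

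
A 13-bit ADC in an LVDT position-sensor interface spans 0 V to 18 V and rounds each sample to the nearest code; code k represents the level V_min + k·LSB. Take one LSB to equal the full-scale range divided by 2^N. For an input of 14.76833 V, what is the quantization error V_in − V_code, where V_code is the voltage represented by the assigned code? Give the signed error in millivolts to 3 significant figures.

+0.508 mV

V_FS = 18 V. LSB = 18 V / 2^13 ≈ 2.197 mV.
(14.76833 − (0)) / LSB = 14.76833 × 8192/18 = 6721.2311. Nearest integer: k = 6721.
V_code = V_min + k × range/2^13 = 0 + 6721 × 18/8192 = 14.76782227 V.
e = 14.76833 − (14.76782227) = +0.508 mV.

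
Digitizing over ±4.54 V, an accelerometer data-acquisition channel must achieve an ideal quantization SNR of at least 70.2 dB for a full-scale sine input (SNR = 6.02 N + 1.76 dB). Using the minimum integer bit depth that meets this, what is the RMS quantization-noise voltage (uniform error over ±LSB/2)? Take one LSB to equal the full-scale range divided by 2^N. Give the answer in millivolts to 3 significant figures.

0.640 mV

Full-scale range = 4.54 V − (-4.54 V) = 9.08 V.
Required N = ⌈(70.2 − 1.76)/6.02⌉ = ⌈11.369⌉ = 12.
LSB = 9.08 V / 2^12 = 2.2168 mV.
RMS noise = LSB/√12 = 0.640 mV.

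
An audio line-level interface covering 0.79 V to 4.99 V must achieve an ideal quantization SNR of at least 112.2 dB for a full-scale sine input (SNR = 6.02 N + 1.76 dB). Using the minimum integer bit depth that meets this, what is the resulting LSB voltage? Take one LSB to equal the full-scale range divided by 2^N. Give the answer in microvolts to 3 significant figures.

The full-scale span is 4.99 − (0.79) = 4.2 V.
Required N = ⌈(112.2 − 1.76)/6.02⌉ = ⌈18.346⌉ = 19.
Step size = 4.2/524288 V = 8.01 µV.

8.01 µV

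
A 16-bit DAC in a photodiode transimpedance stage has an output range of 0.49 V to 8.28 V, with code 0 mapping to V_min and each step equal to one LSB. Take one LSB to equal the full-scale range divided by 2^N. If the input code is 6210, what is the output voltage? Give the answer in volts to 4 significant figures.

Full-scale range = 8.28 V − (0.49 V) = 7.79 V. LSB = 7.79 V / 2^16.
V_out = V_min + code × LSB = 0.49 V + 6210 × 7.79 V / 65536
      = 0.49 V + 0.738158 V = 1.22816 V.

1.228 V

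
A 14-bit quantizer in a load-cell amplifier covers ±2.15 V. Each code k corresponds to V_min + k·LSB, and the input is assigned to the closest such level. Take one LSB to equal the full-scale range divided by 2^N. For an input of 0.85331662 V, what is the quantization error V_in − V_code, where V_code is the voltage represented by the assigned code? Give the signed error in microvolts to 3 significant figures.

Span: 2.15 V − (-2.15 V) = 4.3 V. LSB = 4.3 V / 2^14 ≈ 262.5 µV.
Position in LSBs: (0.85331662 − (-2.15)) × 16384/4.3 = 11443.3348; rounding gives k = 11443.
Reconstructed level: -2.15 + 11443 × 4.3/16384 V = 0.85322875977 V.
Error = V_in − V_code = 0.85331662 − (0.85322875977) = +87.9 µV.

+87.9 µV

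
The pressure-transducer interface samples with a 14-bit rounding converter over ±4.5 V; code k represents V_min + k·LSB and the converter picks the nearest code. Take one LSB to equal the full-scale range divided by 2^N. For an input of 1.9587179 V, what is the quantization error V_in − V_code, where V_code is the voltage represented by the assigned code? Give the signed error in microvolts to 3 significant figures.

Range = 4.5 − (-4.5) = 9 V. LSB = 9 V / 2^14 ≈ 0.5493 mV.
(1.9587179 − (-4.5)) / LSB = 6.4587179 × 16384/9 = 11757.7371. Nearest integer: k = 11758.
Reconstructed level: -4.5 + 11758 × 9/16384 V = 1.9588623047 V.
Error = V_in − V_code = 1.9587179 − (1.9588623047) = −144 µV.

−144 µV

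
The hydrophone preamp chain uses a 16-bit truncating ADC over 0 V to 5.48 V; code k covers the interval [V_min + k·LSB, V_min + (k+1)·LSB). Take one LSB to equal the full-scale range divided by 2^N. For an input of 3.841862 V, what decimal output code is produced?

45945

Span = 5.48 V. LSB = 5.48 V / 2^16 ≈ 83.62 µV.
V_in − V_min = 3.841862 − (0) = 3.841862 V.
Divide by LSB: 3.841862 × 65536/5.48 = 45945.3044.
Truncating gives code 45945.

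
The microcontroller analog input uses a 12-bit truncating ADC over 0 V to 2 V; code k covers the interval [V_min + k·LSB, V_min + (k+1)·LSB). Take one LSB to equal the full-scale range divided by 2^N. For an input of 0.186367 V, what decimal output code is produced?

381

Span = 2 V. LSB = 2 V / 2^12 ≈ 488.3 µV.
code = ⌊(V_in − V_min)/LSB⌋ = ⌊(V_in − V_min) × 2^12 / range⌋
     = ⌊(0.186367 − (0)) × 4096 / 2⌋ = ⌊0.186367 × 4096/2⌋
     = ⌊381.680⌋ = 381.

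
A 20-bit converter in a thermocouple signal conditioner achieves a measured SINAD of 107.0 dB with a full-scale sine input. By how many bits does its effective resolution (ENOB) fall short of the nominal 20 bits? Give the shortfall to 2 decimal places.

2.52 bits

ENOB = (SINAD − 1.76)/6.02 = (107.0 − 1.76)/6.02 = 17.4817 bits.
Lost resolution: 20 − 17.4817 = 2.5183 bits.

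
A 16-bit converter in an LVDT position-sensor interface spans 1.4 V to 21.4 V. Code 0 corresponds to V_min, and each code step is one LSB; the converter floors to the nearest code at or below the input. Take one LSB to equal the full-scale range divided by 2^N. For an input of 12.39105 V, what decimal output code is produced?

36015

Range = 21.4 − (1.4) = 20 V. LSB = 20 V / 2^16 ≈ 305.2 µV.
(V_in − V_min) × 2^16/range = (12.39105 − (1.4)) × 65536/20 = 36015.473.
Floor → code = 36015.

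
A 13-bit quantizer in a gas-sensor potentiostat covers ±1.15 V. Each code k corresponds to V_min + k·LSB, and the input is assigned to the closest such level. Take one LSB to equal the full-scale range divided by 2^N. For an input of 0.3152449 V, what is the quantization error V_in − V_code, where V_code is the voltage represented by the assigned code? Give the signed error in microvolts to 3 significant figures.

−50.5 µV

The full-scale span is 1.15 − (-1.15) = 2.3 V. LSB = 2.3 V / 2^13 ≈ 280.8 µV.
Position in LSBs: (0.3152449 − (-1.15)) × 8192/2.3 = 5218.8201; rounding gives k = 5219.
V_code = -1.15 + (5219/8192) × 2.3 = 0.3152954102 V.
e = 0.3152449 − (0.3152954102) = −50.5 µV.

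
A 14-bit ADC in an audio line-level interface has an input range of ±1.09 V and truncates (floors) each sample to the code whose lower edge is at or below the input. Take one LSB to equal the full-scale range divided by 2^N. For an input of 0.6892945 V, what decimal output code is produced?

The full-scale span is 1.09 − (-1.09) = 2.18 V. LSB = 2.18 V / 2^14 ≈ 133.1 µV.
code = ⌊(V_in − V_min)/LSB⌋ = ⌊(V_in − V_min) × 2^14 / range⌋
     = ⌊(0.6892945 − (-1.09)) × 16384 / 2.18⌋ = ⌊1.7792945 × 16384/2.18⌋
     = ⌊13372.459⌋ = 13372.

13372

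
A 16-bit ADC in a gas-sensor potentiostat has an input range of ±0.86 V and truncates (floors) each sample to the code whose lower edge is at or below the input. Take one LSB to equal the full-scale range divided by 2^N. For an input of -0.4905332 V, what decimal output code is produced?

The full-scale span is 0.86 − (-0.86) = 1.72 V. LSB = 1.72 V / 2^16 ≈ 26.25 µV.
(V_in − V_min) × 2^16/range = (-0.4905332 − (-0.86)) × 65536/1.72 = 14077.544.
Floor → code = 14077.

14077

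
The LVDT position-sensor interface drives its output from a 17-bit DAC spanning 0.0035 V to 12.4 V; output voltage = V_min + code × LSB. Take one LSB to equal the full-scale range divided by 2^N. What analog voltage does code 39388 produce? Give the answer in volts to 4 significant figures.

3.729 V

Span: 12.4 V − (0.0035 V) = 12.3965 V. LSB = 12.3965 V / 2^17.
V_out = 0.0035 + 39388 × (12.3965/131072) V
      = 0.0035 + 3.72523 = 3.72873 V.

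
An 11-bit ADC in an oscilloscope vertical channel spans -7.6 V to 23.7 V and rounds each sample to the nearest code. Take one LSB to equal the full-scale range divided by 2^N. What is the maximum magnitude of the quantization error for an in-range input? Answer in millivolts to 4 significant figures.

7.642 mV

Range = 23.7 − (-7.6) = 31.3 V.
LSB = 31.3 V ÷ 2^11 = 31.3/2048 V = 15.2832 mV.
|e|_max = LSB/2 = 7.642 mV.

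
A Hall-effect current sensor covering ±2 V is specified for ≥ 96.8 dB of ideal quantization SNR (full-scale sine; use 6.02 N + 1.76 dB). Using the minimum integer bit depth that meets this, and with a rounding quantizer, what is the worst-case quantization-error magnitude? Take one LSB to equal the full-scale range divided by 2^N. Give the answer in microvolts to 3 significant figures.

The full-scale span is 2 − (-2) = 4 V.
N ≥ (96.8 − 1.76)/6.02 = 15.787 → N_min = 16.
Step size = 4/65536 V = 61.035 µV.
Half an LSB is 30.5 µV.

30.5 µV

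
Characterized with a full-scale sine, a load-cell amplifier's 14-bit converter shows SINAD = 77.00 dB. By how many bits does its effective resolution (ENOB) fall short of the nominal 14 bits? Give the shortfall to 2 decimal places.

1.50 bits

Effective bits = (77.00 − 1.76)/6.02 = 12.4983.
Lost resolution: 14 − 12.4983 = 1.5017 bits.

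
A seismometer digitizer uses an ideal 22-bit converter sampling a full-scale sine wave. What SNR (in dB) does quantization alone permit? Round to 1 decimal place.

6.02(22) + 1.76 = 132.44 + 1.76 = 134.20 dB.

134.2 dB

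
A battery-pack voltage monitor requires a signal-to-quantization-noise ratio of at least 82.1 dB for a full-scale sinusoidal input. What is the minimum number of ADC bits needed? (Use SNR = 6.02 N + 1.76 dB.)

Required N = ⌈(82.1 − 1.76)/6.02⌉ = ⌈13.346⌉ = 14.

14 bits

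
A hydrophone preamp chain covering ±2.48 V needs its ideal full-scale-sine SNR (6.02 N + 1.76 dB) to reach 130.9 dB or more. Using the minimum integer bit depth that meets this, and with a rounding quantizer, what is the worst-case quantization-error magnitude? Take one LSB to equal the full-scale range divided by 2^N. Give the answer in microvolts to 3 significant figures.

Range = 2.48 − (-2.48) = 4.96 V.
N ≥ (130.9 − 1.76)/6.02 = 21.452 → N_min = 22.
LSB = 4.96 V ÷ 2^22 = 4.96/4194304 V = 1.1826 µV.
|e|_max = LSB/2 = 0.591 µV.

0.591 µV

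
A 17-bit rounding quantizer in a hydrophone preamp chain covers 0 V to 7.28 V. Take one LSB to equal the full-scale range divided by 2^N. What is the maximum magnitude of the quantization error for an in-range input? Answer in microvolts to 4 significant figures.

27.77 µV

Span = 7.28 V.
One LSB is 7.28 V / 131072 = 55.5420 µV.
A rounding quantizer has |error| ≤ LSB/2 = 27.77 µV.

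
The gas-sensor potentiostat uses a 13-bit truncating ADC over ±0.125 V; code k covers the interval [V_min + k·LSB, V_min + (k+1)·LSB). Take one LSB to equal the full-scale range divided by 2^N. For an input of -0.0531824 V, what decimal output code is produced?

Span: 0.125 V − (-0.125 V) = 0.25 V. LSB = 0.25 V / 2^13 ≈ 30.52 µV.
(V_in − V_min) × 2^13/range = (-0.0531824 − (-0.125)) × 8192/0.25 = 2353.319.
Floor → code = 2353.

2353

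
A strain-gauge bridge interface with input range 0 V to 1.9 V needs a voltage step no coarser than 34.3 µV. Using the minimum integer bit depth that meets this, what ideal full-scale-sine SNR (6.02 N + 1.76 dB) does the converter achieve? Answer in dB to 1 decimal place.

98.1 dB

Span = 1.9 V.
Need 2^N ≥ 1.9 V / 34.3 µV = 55390 → N_min = 16.
SNR = 6.02 × 16 + 1.76 = 98.08 dB.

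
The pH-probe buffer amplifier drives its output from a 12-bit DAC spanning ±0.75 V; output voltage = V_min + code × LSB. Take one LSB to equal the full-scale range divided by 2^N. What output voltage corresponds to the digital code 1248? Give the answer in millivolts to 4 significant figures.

Full-scale range = 0.75 V − (-0.75 V) = 1.5 V. LSB = 1.5 V / 2^12.
Output = V_min + (1248/4096) × range = -0.75 + 0.304688 × 1.5 V
      = -0.75 + 0.457031 = -0.292969 V.

-293.0 mV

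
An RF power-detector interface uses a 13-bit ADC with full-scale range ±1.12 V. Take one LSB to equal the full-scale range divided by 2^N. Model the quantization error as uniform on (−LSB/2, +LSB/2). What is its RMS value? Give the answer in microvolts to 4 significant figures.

Range = 1.12 − (-1.12) = 2.24 V.
LSB = 2.24 V / 2^13 = 273.438 µV.
σ_q = LSB/√12 = 273.438 µV/3.4641 = 78.93 µV.

78.93 µV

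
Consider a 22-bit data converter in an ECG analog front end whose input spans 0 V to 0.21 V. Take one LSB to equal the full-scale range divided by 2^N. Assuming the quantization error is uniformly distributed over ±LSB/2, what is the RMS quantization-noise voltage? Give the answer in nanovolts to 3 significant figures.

14.5 nV

Full-scale range = 0.21 V.
LSB = 0.21 V / 2^22 = 50.068 nV.
V_rms = LSB/√12 = 50.068 nV / √12 = 14.5 nV.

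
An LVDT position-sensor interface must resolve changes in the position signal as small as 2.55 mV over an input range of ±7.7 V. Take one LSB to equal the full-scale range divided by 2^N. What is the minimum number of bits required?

Range = 7.7 − (-7.7) = 15.4 V.
15.4 V / 2.55 mV = 6039. Since 2^12 = 4096 and 2^13 = 8192, N = 13.

13 bits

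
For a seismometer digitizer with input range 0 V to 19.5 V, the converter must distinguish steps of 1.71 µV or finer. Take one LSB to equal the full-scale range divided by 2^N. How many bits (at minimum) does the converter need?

24 bits

Full-scale range = 19.5 V.
Required number of levels: 19.5/1.71 µV = 1.1404e7; smallest N with 2^N ≥ that is 24.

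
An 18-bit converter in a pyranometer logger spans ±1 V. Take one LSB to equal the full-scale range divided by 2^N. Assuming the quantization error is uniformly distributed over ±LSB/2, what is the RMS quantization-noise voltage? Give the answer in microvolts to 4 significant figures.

2.202 µV

Full-scale range = 1 V − (-1 V) = 2 V.
One LSB is 2 V / 262144 = 7.62939 µV.
V_rms = LSB/√12 = 7.62939 µV / √12 = 2.202 µV.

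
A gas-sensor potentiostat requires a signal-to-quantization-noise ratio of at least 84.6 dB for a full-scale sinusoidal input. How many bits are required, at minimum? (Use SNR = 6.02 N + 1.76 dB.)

6.02 N + 1.76 ≥ 84.6 gives N ≥ 13.761, so the minimum integer is 14.

14 bits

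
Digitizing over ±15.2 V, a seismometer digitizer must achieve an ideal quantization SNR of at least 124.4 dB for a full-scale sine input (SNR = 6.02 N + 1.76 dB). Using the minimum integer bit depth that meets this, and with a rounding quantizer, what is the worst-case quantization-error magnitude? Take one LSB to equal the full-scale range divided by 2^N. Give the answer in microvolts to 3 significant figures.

7.25 µV

Full-scale range = 15.2 V − (-15.2 V) = 30.4 V.
6.02 N + 1.76 ≥ 124.4 gives N ≥ 20.372, so the minimum integer is 21.
LSB = 30.4 V / 2^21 = 14.496 µV.
Half an LSB is 7.25 µV.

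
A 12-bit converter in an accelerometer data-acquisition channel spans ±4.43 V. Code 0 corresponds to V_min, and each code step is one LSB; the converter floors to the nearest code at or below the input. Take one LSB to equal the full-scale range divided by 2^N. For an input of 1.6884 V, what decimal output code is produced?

Full-scale range = 4.43 V − (-4.43 V) = 8.86 V. LSB = 8.86 V / 2^12 ≈ 2.163 mV.
V_in − V_min = 1.6884 − (-4.43) = 6.1184 V.
Divide by LSB: 6.1184 × 4096/8.86 = 2828.5515.
Truncating gives code 2828.

2828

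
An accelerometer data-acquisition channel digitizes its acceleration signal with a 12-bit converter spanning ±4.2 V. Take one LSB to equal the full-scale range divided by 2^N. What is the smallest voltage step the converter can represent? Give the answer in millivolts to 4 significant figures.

Full-scale range = 4.2 V − (-4.2 V) = 8.4 V.
Number of codes = 2^12 = 4096.
LSB = 8.4 V / 2^12 = 2.051 mV.

2.051 mV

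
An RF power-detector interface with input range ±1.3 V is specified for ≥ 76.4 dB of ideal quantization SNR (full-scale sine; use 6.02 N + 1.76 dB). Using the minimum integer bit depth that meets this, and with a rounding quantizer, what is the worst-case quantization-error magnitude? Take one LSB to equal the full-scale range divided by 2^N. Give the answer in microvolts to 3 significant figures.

The full-scale span is 1.3 − (-1.3) = 2.6 V.
Required N = ⌈(76.4 − 1.76)/6.02⌉ = ⌈12.399⌉ = 13.
LSB = 2.6 V / 2^13 = 317.38 µV.
Max error for round-to-nearest is LSB/2 = 159 µV.

159 µV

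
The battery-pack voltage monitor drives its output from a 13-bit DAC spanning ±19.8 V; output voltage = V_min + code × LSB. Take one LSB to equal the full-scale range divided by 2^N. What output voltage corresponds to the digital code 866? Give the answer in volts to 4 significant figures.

-15.61 V

Span: 19.8 V − (-19.8 V) = 39.6 V. LSB = 39.6 V / 2^13.
Output = V_min + (866/8192) × range = -19.8 + 0.105713 × 39.6 V
      = -19.8 + 4.18623 = -15.6138 V.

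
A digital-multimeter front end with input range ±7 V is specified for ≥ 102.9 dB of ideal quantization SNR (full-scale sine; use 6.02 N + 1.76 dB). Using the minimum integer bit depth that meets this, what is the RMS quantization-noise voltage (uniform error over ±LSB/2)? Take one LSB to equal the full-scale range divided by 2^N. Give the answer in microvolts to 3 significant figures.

Span: 7 V − (-7 V) = 14 V.
Required N = ⌈(102.9 − 1.76)/6.02⌉ = ⌈16.801⌉ = 17.
One LSB is 14 V / 131072 = 106.81 µV.
σ_q = LSB/√12 = 106.81 µV/3.4641 = 30.8 µV.

30.8 µV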